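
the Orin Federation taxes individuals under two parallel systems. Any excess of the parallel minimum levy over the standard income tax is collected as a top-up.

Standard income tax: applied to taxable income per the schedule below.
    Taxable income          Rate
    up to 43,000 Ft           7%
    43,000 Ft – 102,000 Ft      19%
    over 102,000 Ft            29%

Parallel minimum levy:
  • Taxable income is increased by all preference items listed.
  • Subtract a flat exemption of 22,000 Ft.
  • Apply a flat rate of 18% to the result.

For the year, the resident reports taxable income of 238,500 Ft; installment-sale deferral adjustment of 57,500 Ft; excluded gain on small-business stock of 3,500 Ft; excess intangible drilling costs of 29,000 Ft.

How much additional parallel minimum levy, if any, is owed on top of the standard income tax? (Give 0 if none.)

Parallel minimum levy:
  Adjusted income: 238,500 Ft + 57,500 Ft + 3,500 Ft + 29,000 Ft = 328,500 Ft
  Less exemption 22,000 Ft → base 306,500 Ft
  306,500 Ft × 18% = 55,170 Ft

Standard income tax:
  43,000 Ft × 7% = 3,010 Ft
  59,000 Ft × 19% = 11,210 Ft
  136,500 Ft × 29% = 39,585 Ft
  → 53,805 Ft

Excess of parallel minimum levy over standard income tax: 55,170 Ft − 53,805 Ft = 1,365 Ft.

1,365 Ft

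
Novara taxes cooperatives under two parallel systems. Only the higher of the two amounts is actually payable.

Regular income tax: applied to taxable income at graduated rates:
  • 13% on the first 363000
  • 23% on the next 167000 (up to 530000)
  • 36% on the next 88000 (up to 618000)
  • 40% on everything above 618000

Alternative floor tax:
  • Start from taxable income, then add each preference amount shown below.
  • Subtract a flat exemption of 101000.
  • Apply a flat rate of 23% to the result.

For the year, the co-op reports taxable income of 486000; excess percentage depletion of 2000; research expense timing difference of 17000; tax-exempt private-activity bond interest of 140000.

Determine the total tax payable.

125120

Alternative floor tax:
  Adjusted income: 486000 + 2000 + 17000 + 140000 = 645000
  Less exemption 101000 → base 544000
  544000 × 23% = 125120

Regular income tax:
  363000 × 13% = 47190
  123000 × 23% = 28290
  → 75480

125120 > 75480, so the alternative floor tax is the binding amount.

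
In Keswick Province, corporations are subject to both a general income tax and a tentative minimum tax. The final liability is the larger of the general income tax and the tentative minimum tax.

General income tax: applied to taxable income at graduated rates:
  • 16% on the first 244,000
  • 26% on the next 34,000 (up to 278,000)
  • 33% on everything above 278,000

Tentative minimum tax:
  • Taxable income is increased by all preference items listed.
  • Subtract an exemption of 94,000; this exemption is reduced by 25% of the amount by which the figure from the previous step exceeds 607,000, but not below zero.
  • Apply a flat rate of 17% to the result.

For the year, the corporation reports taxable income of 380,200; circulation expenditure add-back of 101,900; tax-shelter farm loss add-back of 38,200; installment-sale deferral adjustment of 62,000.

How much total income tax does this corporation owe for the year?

General income tax:
  244,000 × 16% = 39,040
  34,000 × 26% = 8,840
  102,200 × 33% = 33,726
  → 81,606

Tentative minimum tax:
  Adjusted income: 380,200 + 101,900 + 38,200 + 62,000 = 582,300
  Exemption: 582,300 ≤ 607,000, so full 94,000 applies
  Base: 582,300 − 94,000 = 488,300
  488,300 × 17% = 83,011

83,011 > 81,606, so the tentative minimum tax is the binding amount.

83,011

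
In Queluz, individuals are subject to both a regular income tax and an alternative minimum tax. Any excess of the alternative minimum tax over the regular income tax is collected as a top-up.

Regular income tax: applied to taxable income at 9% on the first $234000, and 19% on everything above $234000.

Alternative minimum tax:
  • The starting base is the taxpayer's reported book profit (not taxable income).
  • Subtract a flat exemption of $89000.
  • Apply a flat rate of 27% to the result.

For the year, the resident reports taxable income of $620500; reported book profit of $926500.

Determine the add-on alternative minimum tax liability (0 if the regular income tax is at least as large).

Regular income tax:
  $234000 × 9% = $21060
  $386500 × 19% = $73435
  → $94495

Alternative minimum tax:
  Base (reported book profit): $926500
  Less exemption $89000 → base $837500
  $837500 × 27% = $226125

Excess of alternative minimum tax over regular income tax: $226125 − $94495 = $131630.

$131630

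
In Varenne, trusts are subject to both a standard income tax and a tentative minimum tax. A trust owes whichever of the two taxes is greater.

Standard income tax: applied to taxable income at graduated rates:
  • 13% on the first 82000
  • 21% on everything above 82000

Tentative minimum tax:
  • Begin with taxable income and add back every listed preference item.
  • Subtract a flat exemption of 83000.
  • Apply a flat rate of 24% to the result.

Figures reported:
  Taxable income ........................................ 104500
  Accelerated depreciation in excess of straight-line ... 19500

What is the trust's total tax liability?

Tentative minimum tax:
  Adjusted income: 104500 + 19500 = 124000
  Less exemption 83000 → base 41000
  41000 × 24% = 9840

Standard income tax:
  82000 × 13% = 10660
  22500 × 21% = 4725
  → 15385

15385 > 9840, so the standard income tax governs.

15385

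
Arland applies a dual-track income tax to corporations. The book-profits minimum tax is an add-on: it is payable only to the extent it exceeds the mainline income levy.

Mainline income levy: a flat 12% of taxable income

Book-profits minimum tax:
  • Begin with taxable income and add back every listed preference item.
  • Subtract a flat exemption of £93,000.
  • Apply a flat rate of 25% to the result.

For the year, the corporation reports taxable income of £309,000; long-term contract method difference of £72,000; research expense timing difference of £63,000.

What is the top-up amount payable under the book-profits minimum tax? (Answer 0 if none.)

£50,670

Mainline income levy:
  £309,000 × 12% = £37,080

Book-profits minimum tax:
  Adjusted income: £309,000 + £72,000 + £63,000 = £444,000
  Less exemption £93,000 → base £351,000
  £351,000 × 25% = £87,750

Excess of book-profits minimum tax over mainline income levy: £87,750 − £37,080 = £50,670.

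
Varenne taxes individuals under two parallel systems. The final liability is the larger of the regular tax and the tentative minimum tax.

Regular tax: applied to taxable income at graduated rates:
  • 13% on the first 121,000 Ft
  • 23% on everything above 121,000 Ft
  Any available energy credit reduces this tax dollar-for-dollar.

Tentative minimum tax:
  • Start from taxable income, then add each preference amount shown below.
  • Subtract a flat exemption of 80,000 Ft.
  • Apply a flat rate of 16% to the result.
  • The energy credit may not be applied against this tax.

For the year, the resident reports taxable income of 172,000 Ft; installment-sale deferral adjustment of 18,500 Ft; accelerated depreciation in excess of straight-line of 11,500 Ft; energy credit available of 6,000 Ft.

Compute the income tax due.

21,460 Ft

Regular tax:
  121,000 Ft × 13% = 15,730 Ft
  51,000 Ft × 23% = 11,730 Ft
  → 27,460 Ft
  Less energy credit 6,000 Ft → 21,460 Ft

Tentative minimum tax:
  Adjusted income: 172,000 Ft + 18,500 Ft + 11,500 Ft = 202,000 Ft
  Less exemption 80,000 Ft → base 122,000 Ft
  122,000 Ft × 16% = 19,520 Ft

21,460 Ft > 19,520 Ft, so the regular tax governs.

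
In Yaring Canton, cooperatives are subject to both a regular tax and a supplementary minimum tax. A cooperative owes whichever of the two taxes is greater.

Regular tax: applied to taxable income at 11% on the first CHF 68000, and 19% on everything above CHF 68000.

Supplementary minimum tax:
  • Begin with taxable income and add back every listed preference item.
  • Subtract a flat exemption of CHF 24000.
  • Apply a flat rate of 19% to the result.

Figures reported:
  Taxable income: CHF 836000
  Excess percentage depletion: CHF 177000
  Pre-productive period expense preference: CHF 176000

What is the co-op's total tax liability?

CHF 221350

Regular tax:
  CHF 68000 × 11% = CHF 7480
  CHF 768000 × 19% = CHF 145920
  → CHF 153400

Supplementary minimum tax:
  Adjusted income: CHF 836000 + CHF 177000 + CHF 176000 = CHF 1189000
  Less exemption CHF 24000 → base CHF 1165000
  CHF 1165000 × 19% = CHF 221350

CHF 221350 > CHF 153400, so the supplementary minimum tax is the binding amount.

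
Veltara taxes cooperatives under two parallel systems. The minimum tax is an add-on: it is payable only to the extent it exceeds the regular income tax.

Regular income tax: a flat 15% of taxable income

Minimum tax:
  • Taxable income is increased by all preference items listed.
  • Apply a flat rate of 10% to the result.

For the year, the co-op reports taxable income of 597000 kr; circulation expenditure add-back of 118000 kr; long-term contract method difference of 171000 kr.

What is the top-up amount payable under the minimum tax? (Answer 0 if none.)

Regular income tax:
  597000 kr × 15% = 89550 kr

Minimum tax:
  Adjusted income: 597000 kr + 118000 kr + 171000 kr = 886000 kr
  886000 kr × 10% = 88600 kr

88600 kr ≤ 89550 kr, so no add-on is due.

0 kr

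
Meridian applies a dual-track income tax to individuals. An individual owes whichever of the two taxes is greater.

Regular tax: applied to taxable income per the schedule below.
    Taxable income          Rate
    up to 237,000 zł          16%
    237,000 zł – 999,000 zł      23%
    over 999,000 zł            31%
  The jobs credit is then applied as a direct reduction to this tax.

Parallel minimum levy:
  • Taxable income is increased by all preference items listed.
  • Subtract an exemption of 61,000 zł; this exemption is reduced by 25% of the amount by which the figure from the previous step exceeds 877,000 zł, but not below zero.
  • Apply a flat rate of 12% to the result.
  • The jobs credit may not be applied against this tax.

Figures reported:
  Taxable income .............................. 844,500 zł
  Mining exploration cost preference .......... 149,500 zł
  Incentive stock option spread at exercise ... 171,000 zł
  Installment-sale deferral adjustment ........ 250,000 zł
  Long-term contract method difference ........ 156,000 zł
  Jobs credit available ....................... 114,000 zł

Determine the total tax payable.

188,520 zł

Parallel minimum levy:
  Adjusted income: 844,500 zł + 149,500 zł + 171,000 zł + 250,000 zł + 156,000 zł = 1,571,000 zł
  Exemption: 25% × (1,571,000 zł − 877,000 zł) = 173,500 zł ≥ 61,000 zł, so the exemption is fully phased out
  Base: 1,571,000 zł − 0 zł = 1,571,000 zł
  1,571,000 zł × 12% = 188,520 zł

Regular tax:
  237,000 zł × 16% = 37,920 zł
  607,500 zł × 23% = 139,725 zł
  → 177,645 zł
  Less jobs credit 114,000 zł → 63,645 zł

188,520 zł > 63,645 zł, so the parallel minimum levy is the binding amount.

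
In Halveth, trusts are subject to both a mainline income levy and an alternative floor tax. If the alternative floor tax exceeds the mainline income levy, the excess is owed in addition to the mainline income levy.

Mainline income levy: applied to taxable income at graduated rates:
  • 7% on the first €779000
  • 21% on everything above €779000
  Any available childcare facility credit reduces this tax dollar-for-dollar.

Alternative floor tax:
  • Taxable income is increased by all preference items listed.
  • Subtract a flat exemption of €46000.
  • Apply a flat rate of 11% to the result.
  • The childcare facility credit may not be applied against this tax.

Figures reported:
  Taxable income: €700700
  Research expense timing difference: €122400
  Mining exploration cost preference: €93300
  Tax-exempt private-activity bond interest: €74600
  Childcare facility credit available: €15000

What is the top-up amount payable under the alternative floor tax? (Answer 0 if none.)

Mainline income levy:
  €700700 × 7% = €49049
  Less childcare facility credit €15000 → €34049

Alternative floor tax:
  Adjusted income: €700700 + €122400 + €93300 + €74600 = €991000
  Less exemption €46000 → base €945000
  €945000 × 11% = €103950

Excess of alternative floor tax over mainline income levy: €103950 − €34049 = €69901.

€69901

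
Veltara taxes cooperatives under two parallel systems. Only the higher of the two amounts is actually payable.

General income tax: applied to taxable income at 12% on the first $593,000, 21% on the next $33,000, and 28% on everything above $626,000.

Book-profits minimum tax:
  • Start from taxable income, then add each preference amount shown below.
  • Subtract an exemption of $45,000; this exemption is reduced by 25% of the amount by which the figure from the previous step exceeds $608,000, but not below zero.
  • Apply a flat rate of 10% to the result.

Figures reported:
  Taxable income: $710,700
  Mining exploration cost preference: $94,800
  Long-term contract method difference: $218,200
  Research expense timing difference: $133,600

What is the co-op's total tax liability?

$115,730

Book-profits minimum tax:
  Adjusted income: $710,700 + $94,800 + $218,200 + $133,600 = $1,157,300
  Exemption: 25% × ($1,157,300 − $608,000) = $137,325 ≥ $45,000, so the exemption is fully phased out
  Base: $1,157,300 − $0 = $1,157,300
  $1,157,300 × 10% = $115,730

General income tax:
  $593,000 × 12% = $71,160
  $33,000 × 21% = $6,930
  $84,700 × 28% = $23,716
  → $101,806

$115,730 > $101,806, so the book-profits minimum tax is the binding amount.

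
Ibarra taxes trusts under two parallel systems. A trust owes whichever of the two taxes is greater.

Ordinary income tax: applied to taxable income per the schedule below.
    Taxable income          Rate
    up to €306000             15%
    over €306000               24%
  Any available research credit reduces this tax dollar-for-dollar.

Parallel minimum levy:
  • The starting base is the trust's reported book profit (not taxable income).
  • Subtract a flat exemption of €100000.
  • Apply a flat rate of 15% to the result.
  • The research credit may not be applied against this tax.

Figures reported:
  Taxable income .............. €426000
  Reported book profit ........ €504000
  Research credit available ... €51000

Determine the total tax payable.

€60600

Parallel minimum levy:
  Base (reported book profit): €504000
  Less exemption €100000 → base €404000
  €404000 × 15% = €60600

Ordinary income tax:
  €306000 × 15% = €45900
  €120000 × 24% = €28800
  → €74700
  Less research credit €51000 → €23700

€60600 > €23700, so the parallel minimum levy is the binding amount.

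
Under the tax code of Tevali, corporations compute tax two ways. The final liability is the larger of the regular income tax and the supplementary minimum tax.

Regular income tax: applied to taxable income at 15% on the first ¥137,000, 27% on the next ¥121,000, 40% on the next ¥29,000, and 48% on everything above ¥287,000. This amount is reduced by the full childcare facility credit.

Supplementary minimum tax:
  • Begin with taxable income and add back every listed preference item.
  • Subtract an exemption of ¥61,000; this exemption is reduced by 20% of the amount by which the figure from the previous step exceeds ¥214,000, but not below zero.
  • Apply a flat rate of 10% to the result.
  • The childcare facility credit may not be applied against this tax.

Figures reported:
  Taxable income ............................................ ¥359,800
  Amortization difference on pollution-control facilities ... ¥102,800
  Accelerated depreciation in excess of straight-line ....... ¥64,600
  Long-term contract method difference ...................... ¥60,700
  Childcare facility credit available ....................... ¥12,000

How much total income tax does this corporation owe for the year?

Regular income tax:
  ¥137,000 × 15% = ¥20,550
  ¥121,000 × 27% = ¥32,670
  ¥29,000 × 40% = ¥11,600
  ¥72,800 × 48% = ¥34,944
  → ¥99,764
  Less childcare facility credit ¥12,000 → ¥87,764

Supplementary minimum tax:
  Adjusted income: ¥359,800 + ¥102,800 + ¥64,600 + ¥60,700 = ¥587,900
  Exemption: 20% × (¥587,900 − ¥214,000) = ¥74,780 ≥ ¥61,000, so the exemption is fully phased out
  Base: ¥587,900 − ¥0 = ¥587,900
  ¥587,900 × 10% = ¥58,790

¥87,764 > ¥58,790, so the regular income tax governs.

¥87,764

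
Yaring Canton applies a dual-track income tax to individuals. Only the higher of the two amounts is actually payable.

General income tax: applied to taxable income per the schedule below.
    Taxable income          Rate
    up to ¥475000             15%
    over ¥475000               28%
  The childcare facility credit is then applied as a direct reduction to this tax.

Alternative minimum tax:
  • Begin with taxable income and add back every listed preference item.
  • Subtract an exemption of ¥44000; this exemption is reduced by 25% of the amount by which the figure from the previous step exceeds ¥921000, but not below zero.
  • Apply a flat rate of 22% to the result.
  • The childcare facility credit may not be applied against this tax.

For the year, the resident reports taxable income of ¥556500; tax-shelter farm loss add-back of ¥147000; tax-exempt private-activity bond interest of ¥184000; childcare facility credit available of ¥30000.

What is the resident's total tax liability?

General income tax:
  ¥475000 × 15% = ¥71250
  ¥81500 × 28% = ¥22820
  → ¥94070
  Less childcare facility credit ¥30000 → ¥64070

Alternative minimum tax:
  Adjusted income: ¥556500 + ¥147000 + ¥184000 = ¥887500
  Exemption: ¥887500 ≤ ¥921000, so full ¥44000 applies
  Base: ¥887500 − ¥44000 = ¥843500
  ¥843500 × 22% = ¥185570

¥185570 > ¥64070, so the alternative minimum tax is the binding amount.

¥185570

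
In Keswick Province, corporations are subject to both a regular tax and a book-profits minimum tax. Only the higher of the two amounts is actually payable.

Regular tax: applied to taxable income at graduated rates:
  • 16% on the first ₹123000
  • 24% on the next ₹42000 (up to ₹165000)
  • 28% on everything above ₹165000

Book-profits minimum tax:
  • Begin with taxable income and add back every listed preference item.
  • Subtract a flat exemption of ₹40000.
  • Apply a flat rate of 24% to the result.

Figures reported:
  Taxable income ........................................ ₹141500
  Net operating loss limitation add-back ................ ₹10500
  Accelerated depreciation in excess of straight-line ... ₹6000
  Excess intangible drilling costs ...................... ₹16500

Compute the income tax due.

Regular tax:
  ₹123000 × 16% = ₹19680
  ₹18500 × 24% = ₹4440
  → ₹24120

Book-profits minimum tax:
  Adjusted income: ₹141500 + ₹10500 + ₹6000 + ₹16500 = ₹174500
  Less exemption ₹40000 → base ₹134500
  ₹134500 × 24% = ₹32280

₹32280 > ₹24120, so the book-profits minimum tax is the binding amount.

₹32280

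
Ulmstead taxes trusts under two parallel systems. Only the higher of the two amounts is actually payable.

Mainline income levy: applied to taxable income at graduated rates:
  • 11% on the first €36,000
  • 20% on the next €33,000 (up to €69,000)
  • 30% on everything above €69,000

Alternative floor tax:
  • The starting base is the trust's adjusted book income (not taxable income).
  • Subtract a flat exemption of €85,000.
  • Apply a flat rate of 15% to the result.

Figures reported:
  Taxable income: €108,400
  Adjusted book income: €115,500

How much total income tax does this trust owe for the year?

€22,380

Mainline income levy:
  €36,000 × 11% = €3,960
  €33,000 × 20% = €6,600
  €39,400 × 30% = €11,820
  → €22,380

Alternative floor tax:
  Base (adjusted book income): €115,500
  Less exemption €85,000 → base €30,500
  €30,500 × 15% = €4,575

€22,380 > €4,575, so the mainline income levy governs.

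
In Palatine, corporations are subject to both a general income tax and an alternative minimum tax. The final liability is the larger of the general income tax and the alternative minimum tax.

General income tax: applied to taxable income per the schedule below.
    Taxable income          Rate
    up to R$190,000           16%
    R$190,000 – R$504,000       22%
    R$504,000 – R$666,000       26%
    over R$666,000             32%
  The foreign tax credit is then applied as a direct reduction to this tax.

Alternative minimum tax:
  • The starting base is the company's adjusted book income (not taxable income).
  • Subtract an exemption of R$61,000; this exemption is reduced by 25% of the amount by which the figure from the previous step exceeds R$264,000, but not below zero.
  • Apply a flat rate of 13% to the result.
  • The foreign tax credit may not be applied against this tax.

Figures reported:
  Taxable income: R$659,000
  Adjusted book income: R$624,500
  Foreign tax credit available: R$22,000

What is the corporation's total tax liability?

General income tax:
  R$190,000 × 16% = R$30,400
  R$314,000 × 22% = R$69,080
  R$155,000 × 26% = R$40,300
  → R$139,780
  Less foreign tax credit R$22,000 → R$117,780

Alternative minimum tax:
  Base (adjusted book income): R$624,500
  Exemption: 25% × (R$624,500 − R$264,000) = R$90,125 ≥ R$61,000, so the exemption is fully phased out
  Base: R$624,500 − R$0 = R$624,500
  R$624,500 × 13% = R$81,185

R$117,780 > R$81,185, so the general income tax governs.

R$117,780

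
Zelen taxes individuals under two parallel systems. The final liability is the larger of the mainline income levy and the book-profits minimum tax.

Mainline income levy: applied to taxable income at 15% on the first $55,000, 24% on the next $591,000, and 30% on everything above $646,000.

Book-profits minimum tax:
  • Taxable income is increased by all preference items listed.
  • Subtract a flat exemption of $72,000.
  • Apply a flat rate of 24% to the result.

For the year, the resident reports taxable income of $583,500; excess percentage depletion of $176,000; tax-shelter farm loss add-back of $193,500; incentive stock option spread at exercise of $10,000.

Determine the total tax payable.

Mainline income levy:
  $55,000 × 15% = $8,250
  $528,500 × 24% = $126,840
  → $135,090

Book-profits minimum tax:
  Adjusted income: $583,500 + $176,000 + $193,500 + $10,000 = $963,000
  Less exemption $72,000 → base $891,000
  $891,000 × 24% = $213,840

$213,840 > $135,090, so the book-profits minimum tax is the binding amount.

$213,840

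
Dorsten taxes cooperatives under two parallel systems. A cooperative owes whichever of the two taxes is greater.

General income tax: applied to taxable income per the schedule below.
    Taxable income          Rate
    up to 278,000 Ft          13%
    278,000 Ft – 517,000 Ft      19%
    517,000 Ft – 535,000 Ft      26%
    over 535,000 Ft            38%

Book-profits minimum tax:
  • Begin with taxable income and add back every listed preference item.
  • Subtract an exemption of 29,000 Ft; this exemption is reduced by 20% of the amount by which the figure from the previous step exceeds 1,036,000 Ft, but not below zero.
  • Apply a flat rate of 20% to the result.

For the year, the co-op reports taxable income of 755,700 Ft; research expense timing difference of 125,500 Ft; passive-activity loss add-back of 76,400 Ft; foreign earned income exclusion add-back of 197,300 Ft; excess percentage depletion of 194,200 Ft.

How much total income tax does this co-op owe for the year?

General income tax:
  278,000 Ft × 13% = 36,140 Ft
  239,000 Ft × 19% = 45,410 Ft
  18,000 Ft × 26% = 4,680 Ft
  220,700 Ft × 38% = 83,866 Ft
  → 170,096 Ft

Book-profits minimum tax:
  Adjusted income: 755,700 Ft + 125,500 Ft + 76,400 Ft + 197,300 Ft + 194,200 Ft = 1,349,100 Ft
  Exemption: 20% × (1,349,100 Ft − 1,036,000 Ft) = 62,620 Ft ≥ 29,000 Ft, so the exemption is fully phased out
  Base: 1,349,100 Ft − 0 Ft = 1,349,100 Ft
  1,349,100 Ft × 20% = 269,820 Ft

269,820 Ft > 170,096 Ft, so the book-profits minimum tax is the binding amount.

269,820 Ft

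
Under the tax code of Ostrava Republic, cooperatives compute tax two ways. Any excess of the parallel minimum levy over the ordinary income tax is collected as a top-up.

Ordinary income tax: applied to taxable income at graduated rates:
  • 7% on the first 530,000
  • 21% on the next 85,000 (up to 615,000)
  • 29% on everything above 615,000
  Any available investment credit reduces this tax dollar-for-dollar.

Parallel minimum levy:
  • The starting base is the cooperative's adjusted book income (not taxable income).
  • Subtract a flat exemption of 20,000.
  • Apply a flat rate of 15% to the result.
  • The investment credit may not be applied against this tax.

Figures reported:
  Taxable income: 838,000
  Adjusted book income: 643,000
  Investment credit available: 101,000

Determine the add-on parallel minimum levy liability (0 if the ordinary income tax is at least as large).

Ordinary income tax:
  530,000 × 7% = 37,100
  85,000 × 21% = 17,850
  223,000 × 29% = 64,670
  → 119,620
  Less investment credit 101,000 → 18,620

Parallel minimum levy:
  Base (adjusted book income): 643,000
  Less exemption 20,000 → base 623,000
  623,000 × 15% = 93,450

Excess of parallel minimum levy over ordinary income tax: 93,450 − 18,620 = 74,830.

74,830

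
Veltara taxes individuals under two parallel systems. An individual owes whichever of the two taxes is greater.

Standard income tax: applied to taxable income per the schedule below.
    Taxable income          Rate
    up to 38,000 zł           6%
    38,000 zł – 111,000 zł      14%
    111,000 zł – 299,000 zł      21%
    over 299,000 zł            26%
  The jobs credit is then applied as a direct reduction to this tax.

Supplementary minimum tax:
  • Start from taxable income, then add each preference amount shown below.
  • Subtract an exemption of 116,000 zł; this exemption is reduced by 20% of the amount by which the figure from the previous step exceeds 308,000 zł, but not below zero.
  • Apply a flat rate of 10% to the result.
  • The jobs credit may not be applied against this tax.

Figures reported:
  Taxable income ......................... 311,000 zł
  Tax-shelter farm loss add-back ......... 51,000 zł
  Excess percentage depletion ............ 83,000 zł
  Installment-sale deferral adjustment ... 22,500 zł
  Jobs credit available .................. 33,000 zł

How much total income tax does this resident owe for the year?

Supplementary minimum tax:
  Adjusted income: 311,000 zł + 51,000 zł + 83,000 zł + 22,500 zł = 467,500 zł
  Exemption: 116,000 zł − 20% × (467,500 zł − 308,000 zł) = 116,000 zł − 31,900 zł = 84,100 zł
  Base: 467,500 zł − 84,100 zł = 383,400 zł
  383,400 zł × 10% = 38,340 zł

Standard income tax:
  38,000 zł × 6% = 2,280 zł
  73,000 zł × 14% = 10,220 zł
  188,000 zł × 21% = 39,480 zł
  12,000 zł × 26% = 3,120 zł
  → 55,100 zł
  Less jobs credit 33,000 zł → 22,100 zł

38,340 zł > 22,100 zł, so the supplementary minimum tax is the binding amount.

38,340 zł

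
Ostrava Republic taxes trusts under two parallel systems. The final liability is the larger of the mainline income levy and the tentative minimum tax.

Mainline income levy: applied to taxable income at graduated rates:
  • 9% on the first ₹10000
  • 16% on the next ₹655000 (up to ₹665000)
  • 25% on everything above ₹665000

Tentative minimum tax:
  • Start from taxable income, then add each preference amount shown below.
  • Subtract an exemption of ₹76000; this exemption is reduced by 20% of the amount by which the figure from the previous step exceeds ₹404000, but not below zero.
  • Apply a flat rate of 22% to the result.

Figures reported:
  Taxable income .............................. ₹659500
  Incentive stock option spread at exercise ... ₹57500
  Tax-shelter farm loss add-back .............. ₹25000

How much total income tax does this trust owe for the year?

Mainline income levy:
  ₹10000 × 9% = ₹900
  ₹649500 × 16% = ₹103920
  → ₹104820

Tentative minimum tax:
  Adjusted income: ₹659500 + ₹57500 + ₹25000 = ₹742000
  Exemption: ₹76000 − 20% × (₹742000 − ₹404000) = ₹76000 − ₹67600 = ₹8400
  Base: ₹742000 − ₹8400 = ₹733600
  ₹733600 × 22% = ₹161392

₹161392 > ₹104820, so the tentative minimum tax is the binding amount.

₹161392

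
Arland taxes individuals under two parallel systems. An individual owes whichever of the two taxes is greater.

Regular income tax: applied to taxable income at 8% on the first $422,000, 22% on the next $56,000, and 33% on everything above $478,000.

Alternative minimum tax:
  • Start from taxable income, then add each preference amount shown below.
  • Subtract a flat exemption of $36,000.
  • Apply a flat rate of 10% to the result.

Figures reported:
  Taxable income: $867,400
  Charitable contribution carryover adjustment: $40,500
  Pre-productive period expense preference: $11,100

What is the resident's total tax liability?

$174,582

Regular income tax:
  $422,000 × 8% = $33,760
  $56,000 × 22% = $12,320
  $389,400 × 33% = $128,502
  → $174,582

Alternative minimum tax:
  Adjusted income: $867,400 + $40,500 + $11,100 = $919,000
  Less exemption $36,000 → base $883,000
  $883,000 × 10% = $88,300

$174,582 > $88,300, so the regular income tax governs.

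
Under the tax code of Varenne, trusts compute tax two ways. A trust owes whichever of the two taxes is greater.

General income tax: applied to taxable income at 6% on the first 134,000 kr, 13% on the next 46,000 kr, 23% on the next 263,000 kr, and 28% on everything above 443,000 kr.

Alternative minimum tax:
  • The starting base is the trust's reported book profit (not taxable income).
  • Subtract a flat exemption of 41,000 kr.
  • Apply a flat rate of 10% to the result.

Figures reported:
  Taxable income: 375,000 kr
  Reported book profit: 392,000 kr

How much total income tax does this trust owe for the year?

58,870 kr

Alternative minimum tax:
  Base (reported book profit): 392,000 kr
  Less exemption 41,000 kr → base 351,000 kr
  351,000 kr × 10% = 35,100 kr

General income tax:
  134,000 kr × 6% = 8,040 kr
  46,000 kr × 13% = 5,980 kr
  195,000 kr × 23% = 44,850 kr
  → 58,870 kr

58,870 kr > 35,100 kr, so the general income tax governs.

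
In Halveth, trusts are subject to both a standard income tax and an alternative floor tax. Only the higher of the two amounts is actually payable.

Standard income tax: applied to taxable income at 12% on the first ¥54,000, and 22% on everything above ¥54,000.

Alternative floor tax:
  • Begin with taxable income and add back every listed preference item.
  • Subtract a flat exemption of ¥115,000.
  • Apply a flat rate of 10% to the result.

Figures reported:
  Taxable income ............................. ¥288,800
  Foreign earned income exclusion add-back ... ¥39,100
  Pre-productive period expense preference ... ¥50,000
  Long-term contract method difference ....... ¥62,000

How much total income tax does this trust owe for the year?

¥58,136

Alternative floor tax:
  Adjusted income: ¥288,800 + ¥39,100 + ¥50,000 + ¥62,000 = ¥439,900
  Less exemption ¥115,000 → base ¥324,900
  ¥324,900 × 10% = ¥32,490

Standard income tax:
  ¥54,000 × 12% = ¥6,480
  ¥234,800 × 22% = ¥51,656
  → ¥58,136

¥58,136 > ¥32,490, so the standard income tax governs.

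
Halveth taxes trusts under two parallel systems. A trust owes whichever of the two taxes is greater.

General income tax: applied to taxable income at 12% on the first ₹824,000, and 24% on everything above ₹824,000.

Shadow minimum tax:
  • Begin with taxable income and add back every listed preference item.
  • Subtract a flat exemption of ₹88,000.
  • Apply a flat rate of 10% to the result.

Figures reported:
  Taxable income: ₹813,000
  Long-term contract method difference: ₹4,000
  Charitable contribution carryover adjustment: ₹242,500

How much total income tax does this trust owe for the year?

General income tax:
  ₹813,000 × 12% = ₹97,560

Shadow minimum tax:
  Adjusted income: ₹813,000 + ₹4,000 + ₹242,500 = ₹1,059,500
  Less exemption ₹88,000 → base ₹971,500
  ₹971,500 × 10% = ₹97,150

₹97,560 > ₹97,150, so the general income tax governs.

₹97,560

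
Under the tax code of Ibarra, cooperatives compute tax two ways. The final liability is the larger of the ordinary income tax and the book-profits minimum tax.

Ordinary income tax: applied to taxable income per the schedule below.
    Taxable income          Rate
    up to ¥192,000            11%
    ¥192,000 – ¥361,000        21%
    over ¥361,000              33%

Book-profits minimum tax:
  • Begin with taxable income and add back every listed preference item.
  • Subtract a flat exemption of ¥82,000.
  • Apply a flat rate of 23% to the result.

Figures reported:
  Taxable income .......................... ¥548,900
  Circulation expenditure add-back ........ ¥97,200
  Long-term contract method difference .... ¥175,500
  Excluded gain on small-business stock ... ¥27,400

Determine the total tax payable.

Ordinary income tax:
  ¥192,000 × 11% = ¥21,120
  ¥169,000 × 21% = ¥35,490
  ¥187,900 × 33% = ¥62,007
  → ¥118,617

Book-profits minimum tax:
  Adjusted income: ¥548,900 + ¥97,200 + ¥175,500 + ¥27,400 = ¥849,000
  Less exemption ¥82,000 → base ¥767,000
  ¥767,000 × 23% = ¥176,410

¥176,410 > ¥118,617, so the book-profits minimum tax is the binding amount.

¥176,410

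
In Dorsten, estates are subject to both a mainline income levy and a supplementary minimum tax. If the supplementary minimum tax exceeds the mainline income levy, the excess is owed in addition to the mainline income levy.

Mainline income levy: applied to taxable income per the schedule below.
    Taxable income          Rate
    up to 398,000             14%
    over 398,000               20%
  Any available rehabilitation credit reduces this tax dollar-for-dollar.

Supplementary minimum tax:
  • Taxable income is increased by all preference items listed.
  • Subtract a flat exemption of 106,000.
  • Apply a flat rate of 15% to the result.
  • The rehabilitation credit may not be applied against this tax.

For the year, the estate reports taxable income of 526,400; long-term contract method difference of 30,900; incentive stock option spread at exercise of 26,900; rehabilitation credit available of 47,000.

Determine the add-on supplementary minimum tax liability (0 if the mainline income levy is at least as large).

37,330

Mainline income levy:
  398,000 × 14% = 55,720
  128,400 × 20% = 25,680
  → 81,400
  Less rehabilitation credit 47,000 → 34,400

Supplementary minimum tax:
  Adjusted income: 526,400 + 30,900 + 26,900 = 584,200
  Less exemption 106,000 → base 478,200
  478,200 × 15% = 71,730

Excess of supplementary minimum tax over mainline income levy: 71,730 − 34,400 = 37,330.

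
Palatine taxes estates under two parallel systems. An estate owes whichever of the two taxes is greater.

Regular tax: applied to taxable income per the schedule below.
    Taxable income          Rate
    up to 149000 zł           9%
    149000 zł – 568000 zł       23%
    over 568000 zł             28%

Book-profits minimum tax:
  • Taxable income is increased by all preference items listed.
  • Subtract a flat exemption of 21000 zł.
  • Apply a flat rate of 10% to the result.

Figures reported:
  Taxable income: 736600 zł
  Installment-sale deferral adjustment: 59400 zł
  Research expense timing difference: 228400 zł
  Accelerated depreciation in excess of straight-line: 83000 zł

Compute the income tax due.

Regular tax:
  149000 zł × 9% = 13410 zł
  419000 zł × 23% = 96370 zł
  168600 zł × 28% = 47208 zł
  → 156988 zł

Book-profits minimum tax:
  Adjusted income: 736600 zł + 59400 zł + 228400 zł + 83000 zł = 1107400 zł
  Less exemption 21000 zł → base 1086400 zł
  1086400 zł × 10% = 108640 zł

156988 zł > 108640 zł, so the regular tax governs.

156988 zł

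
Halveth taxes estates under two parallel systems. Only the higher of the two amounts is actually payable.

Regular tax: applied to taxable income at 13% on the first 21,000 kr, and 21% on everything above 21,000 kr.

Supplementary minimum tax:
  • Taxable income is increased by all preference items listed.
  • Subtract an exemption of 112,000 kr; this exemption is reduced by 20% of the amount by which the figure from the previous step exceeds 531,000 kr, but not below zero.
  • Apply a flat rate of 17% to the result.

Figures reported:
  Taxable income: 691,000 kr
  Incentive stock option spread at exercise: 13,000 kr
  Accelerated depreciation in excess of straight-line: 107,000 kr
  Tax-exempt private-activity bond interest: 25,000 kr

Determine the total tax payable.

143,430 kr

Supplementary minimum tax:
  Adjusted income: 691,000 kr + 13,000 kr + 107,000 kr + 25,000 kr = 836,000 kr
  Exemption: 112,000 kr − 20% × (836,000 kr − 531,000 kr) = 112,000 kr − 61,000 kr = 51,000 kr
  Base: 836,000 kr − 51,000 kr = 785,000 kr
  785,000 kr × 17% = 133,450 kr

Regular tax:
  21,000 kr × 13% = 2,730 kr
  670,000 kr × 21% = 140,700 kr
  → 143,430 kr

143,430 kr > 133,450 kr, so the regular tax governs.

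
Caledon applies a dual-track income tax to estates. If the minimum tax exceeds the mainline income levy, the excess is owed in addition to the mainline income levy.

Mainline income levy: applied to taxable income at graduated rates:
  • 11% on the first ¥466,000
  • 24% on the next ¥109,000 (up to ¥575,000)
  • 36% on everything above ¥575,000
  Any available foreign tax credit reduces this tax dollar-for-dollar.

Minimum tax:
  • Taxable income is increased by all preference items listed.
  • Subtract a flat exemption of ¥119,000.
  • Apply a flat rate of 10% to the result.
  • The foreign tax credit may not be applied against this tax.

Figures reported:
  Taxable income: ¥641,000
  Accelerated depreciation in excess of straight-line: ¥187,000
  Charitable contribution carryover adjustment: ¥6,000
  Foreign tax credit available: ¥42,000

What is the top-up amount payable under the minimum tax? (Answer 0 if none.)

Minimum tax:
  Adjusted income: ¥641,000 + ¥187,000 + ¥6,000 = ¥834,000
  Less exemption ¥119,000 → base ¥715,000
  ¥715,000 × 10% = ¥71,500

Mainline income levy:
  ¥466,000 × 11% = ¥51,260
  ¥109,000 × 24% = ¥26,160
  ¥66,000 × 36% = ¥23,760
  → ¥101,180
  Less foreign tax credit ¥42,000 → ¥59,180

Excess of minimum tax over mainline income levy: ¥71,500 − ¥59,180 = ¥12,320.

¥12,320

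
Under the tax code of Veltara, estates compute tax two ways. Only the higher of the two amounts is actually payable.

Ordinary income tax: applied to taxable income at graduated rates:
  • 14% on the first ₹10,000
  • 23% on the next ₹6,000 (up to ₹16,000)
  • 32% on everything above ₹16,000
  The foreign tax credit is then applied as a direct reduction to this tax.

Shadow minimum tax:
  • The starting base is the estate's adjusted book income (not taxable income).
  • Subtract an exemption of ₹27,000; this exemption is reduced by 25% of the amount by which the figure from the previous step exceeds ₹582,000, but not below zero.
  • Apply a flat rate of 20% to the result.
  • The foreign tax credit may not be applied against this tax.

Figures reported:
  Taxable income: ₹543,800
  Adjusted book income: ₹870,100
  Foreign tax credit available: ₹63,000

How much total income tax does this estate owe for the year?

Shadow minimum tax:
  Base (adjusted book income): ₹870,100
  Exemption: 25% × (₹870,100 − ₹582,000) = ₹72,025 ≥ ₹27,000, so the exemption is fully phased out
  Base: ₹870,100 − ₹0 = ₹870,100
  ₹870,100 × 20% = ₹174,020

Ordinary income tax:
  ₹10,000 × 14% = ₹1,400
  ₹6,000 × 23% = ₹1,380
  ₹527,800 × 32% = ₹168,896
  → ₹171,676
  Less foreign tax credit ₹63,000 → ₹108,676

₹174,020 > ₹108,676, so the shadow minimum tax is the binding amount.

₹174,020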